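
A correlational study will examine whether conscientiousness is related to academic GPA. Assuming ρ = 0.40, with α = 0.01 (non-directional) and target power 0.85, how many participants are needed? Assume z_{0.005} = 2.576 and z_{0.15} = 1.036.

n = 76

Fisher's z: C = ½·ln((1+r)/(1−r)) = ½·ln(2.3333) = 0.4236.
n = ((z_{α/2} + z_β)/C)² + 3.
(2.576 + 1.036) / 0.4236 = 3.612 / 0.4236 = 8.527.
n = 8.527² + 3 = 72.71 + 3 = 75.7.
Round up.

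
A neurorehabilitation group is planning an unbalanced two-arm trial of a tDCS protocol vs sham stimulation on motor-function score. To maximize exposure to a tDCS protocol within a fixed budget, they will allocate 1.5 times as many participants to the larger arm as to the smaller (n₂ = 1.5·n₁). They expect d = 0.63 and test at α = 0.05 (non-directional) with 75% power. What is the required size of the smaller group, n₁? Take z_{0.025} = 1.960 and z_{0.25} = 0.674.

With allocation ratio k = n₂/n₁ = 1.5, Var(x̄₁−x̄₂) = σ²(1/n₁ + 1/(k·n₁)) = σ²·(k+1)/(k·n₁).
So n₁ = (1 + 1/k)·((z_{α/2} + z_β)/d)² = 1.667 × (2.634/0.63)².
n₁ = 1.667 × 17.48 = 29.1.
Round up: n₁ = 30, giving n₂ = 1.5 × 30 = 45.

n₁ = 30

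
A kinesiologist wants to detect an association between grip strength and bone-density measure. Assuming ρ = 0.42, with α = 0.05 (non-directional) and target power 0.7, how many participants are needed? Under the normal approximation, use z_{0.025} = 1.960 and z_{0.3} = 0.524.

n = 34

Fisher's z: C = ½·ln((1+r)/(1−r)) = ½·ln(2.4483) = 0.4477.
n = ((z_{α/2} + z_β)/C)² + 3.
(1.960 + 0.524) / 0.4477 = 2.484 / 0.4477 = 5.548.
n = 5.548² + 3 = 30.78 + 3 = 33.8.
Round up.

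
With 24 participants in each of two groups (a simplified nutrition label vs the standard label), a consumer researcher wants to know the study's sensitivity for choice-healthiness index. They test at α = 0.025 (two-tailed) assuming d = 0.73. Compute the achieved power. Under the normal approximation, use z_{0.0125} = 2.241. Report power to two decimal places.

power ≈ 0.61

For two equal groups, power = Φ(d·√(n/2) − z_{α/2}).
d·√(n/2) = 0.73 × √(24/2) = 0.73 × 3.464 = 2.529.
z_β = 2.529 − 2.241 = 0.288.
Power = Φ(0.288) = 0.613.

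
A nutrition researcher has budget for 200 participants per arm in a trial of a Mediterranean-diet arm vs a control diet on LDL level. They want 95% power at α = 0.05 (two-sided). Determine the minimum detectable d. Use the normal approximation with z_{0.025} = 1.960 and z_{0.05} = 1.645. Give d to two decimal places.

For two independent groups of n = 200 each: d_min = (z_{α/2} + z_β)·√(2/n).
z-sum = 1.960 + 1.645 = 3.605.
d_min = 3.605 × √(2/200) = 3.605 × 0.1000 = 0.361.

d_min ≈ 0.36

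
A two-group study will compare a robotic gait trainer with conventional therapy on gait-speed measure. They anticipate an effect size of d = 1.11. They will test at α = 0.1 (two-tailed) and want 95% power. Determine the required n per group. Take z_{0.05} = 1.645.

n = 18 per group

For two independent groups with equal n: n = 2·((z_{α/2} + z_β) / d)².
z_{α/2} + z_β = 1.645 + 1.645 = 3.290.
n = 2 × (3.290 / 1.11)² = 2 × 2.964² = 2 × 8.79 = 17.6.
Round up to the next whole participant.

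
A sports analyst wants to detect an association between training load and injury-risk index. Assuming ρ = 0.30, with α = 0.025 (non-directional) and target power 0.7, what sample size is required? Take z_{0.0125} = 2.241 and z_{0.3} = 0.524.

n = 83

Fisher's z: C = ½·ln((1+r)/(1−r)) = ½·ln(1.8571) = 0.3095.
n = ((z_{α/2} + z_β)/C)² + 3.
(2.241 + 0.524) / 0.3095 = 2.765 / 0.3095 = 8.934.
n = 8.934² + 3 = 79.81 + 3 = 82.8.
Round up.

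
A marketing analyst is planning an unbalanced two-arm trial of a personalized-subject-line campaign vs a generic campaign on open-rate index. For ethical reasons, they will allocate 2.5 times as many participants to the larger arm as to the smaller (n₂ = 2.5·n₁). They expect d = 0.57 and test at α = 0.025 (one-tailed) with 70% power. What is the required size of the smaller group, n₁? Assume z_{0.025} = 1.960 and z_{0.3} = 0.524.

n₁ = 27

With allocation ratio k = n₂/n₁ = 2.5, Var(x̄₁−x̄₂) = σ²(1/n₁ + 1/(k·n₁)) = σ²·(k+1)/(k·n₁).
So n₁ = (1 + 1/k)·((z_{α} + z_β)/d)² = 1.400 × (2.484/0.57)².
n₁ = 1.400 × 18.99 = 26.6.
Round up: n₁ = 27, giving n₂ = ⌈2.5 × 27⌉ = ⌈67.5⌉ = 68.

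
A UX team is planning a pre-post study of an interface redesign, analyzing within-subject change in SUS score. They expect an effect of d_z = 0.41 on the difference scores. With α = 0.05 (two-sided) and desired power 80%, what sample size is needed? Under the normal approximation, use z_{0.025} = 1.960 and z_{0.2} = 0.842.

For a paired (one-sample on differences) test: n = ((z_{α/2} + z_β) / d)².
z_{α/2} + z_β = 1.960 + 0.842 = 2.802.
n = (2.802 / 0.41)² = 6.834² = 46.71.
Round up.

n = 47 pairs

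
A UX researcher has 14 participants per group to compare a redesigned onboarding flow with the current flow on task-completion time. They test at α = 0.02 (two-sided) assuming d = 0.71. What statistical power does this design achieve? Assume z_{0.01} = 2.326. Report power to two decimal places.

power ≈ 0.33

For two equal groups, power = Φ(d·√(n/2) − z_{α/2}).
d·√(n/2) = 0.71 × √(14/2) = 0.71 × 2.646 = 1.878.
z_β = 1.878 − 2.326 = -0.448.
Power = Φ(-0.448) = 0.327.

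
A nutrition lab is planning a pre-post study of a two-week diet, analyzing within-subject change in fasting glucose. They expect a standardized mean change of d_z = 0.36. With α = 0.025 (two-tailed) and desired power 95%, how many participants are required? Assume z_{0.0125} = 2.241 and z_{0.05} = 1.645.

For a paired (one-sample on differences) test: n = ((z_{α/2} + z_β) / d)².
z_{α/2} + z_β = 2.241 + 1.645 = 3.886.
n = (3.886 / 0.36)² = 10.794² = 116.52.
Round up.

n = 117 pairs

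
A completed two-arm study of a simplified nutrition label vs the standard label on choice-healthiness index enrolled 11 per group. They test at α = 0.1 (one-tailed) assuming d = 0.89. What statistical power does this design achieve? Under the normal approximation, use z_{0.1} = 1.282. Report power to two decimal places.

For two equal groups, power = Φ(d·√(n/2) − z_{α}).
d·√(n/2) = 0.89 × √(11/2) = 0.89 × 2.345 = 2.087.
z_β = 2.087 − 1.282 = 0.805.
Power = Φ(0.805) = 0.790.

power ≈ 0.79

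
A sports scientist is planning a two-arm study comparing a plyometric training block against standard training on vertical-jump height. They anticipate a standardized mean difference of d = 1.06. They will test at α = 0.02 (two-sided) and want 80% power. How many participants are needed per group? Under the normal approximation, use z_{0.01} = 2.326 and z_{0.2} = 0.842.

For two independent groups with equal n: n = 2·((z_{α/2} + z_β) / d)².
z_{α/2} + z_β = 2.326 + 0.842 = 3.168.
n = 2 × (3.168 / 1.06)² = 2 × 2.989² = 2 × 8.93 = 17.9.
Round up to the next whole participant.

n = 18 per group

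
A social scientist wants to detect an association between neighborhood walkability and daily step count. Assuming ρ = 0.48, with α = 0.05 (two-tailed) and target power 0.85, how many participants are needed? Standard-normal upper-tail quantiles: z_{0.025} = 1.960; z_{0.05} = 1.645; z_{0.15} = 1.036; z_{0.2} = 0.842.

Fisher's z: C = ½·ln((1+r)/(1−r)) = ½·ln(2.8462) = 0.5230.
n = ((z_{α/2} + z_β)/C)² + 3.
(1.960 + 1.036) / 0.5230 = 2.996 / 0.5230 = 5.728.
n = 5.728² + 3 = 32.82 + 3 = 35.8.
Round up.

n = 36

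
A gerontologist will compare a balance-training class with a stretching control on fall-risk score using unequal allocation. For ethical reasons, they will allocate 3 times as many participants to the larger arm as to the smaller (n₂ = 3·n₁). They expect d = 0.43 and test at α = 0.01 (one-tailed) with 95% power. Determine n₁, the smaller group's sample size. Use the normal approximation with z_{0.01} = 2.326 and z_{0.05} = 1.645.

With allocation ratio k = n₂/n₁ = 3, Var(x̄₁−x̄₂) = σ²(1/n₁ + 1/(k·n₁)) = σ²·(k+1)/(k·n₁).
So n₁ = (1 + 1/k)·((z_{α} + z_β)/d)² = 1.333 × (3.971/0.43)².
n₁ = 1.333 × 85.28 = 113.7.
Round up: n₁ = 114, giving n₂ = 3 × 114 = 342.

n₁ = 114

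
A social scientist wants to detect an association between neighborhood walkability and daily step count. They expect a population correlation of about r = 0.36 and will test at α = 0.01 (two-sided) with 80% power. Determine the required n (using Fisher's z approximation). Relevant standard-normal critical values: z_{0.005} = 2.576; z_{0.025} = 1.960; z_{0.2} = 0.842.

Fisher's z: C = ½·ln((1+r)/(1−r)) = ½·ln(2.1250) = 0.3769.
n = ((z_{α/2} + z_β)/C)² + 3.
(2.576 + 0.842) / 0.3769 = 3.418 / 0.3769 = 9.069.
n = 9.069² + 3 = 82.24 + 3 = 85.2.
Round up.

n = 86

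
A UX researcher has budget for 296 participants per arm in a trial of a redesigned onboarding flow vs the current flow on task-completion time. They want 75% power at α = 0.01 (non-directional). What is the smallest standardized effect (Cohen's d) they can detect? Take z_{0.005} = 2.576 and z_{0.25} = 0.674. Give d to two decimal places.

For two independent groups of n = 296 each: d_min = (z_{α/2} + z_β)·√(2/n).
z-sum = 2.576 + 0.674 = 3.250.
d_min = 3.250 × √(2/296) = 3.250 × 0.0822 = 0.267.

d_min ≈ 0.27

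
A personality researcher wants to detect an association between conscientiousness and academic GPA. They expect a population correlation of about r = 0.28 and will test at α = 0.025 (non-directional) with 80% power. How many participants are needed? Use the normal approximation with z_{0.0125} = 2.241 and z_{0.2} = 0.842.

Fisher's z: C = ½·ln((1+r)/(1−r)) = ½·ln(1.7778) = 0.2877.
n = ((z_{α/2} + z_β)/C)² + 3.
(2.241 + 0.842) / 0.2877 = 3.083 / 0.2877 = 10.716.
n = 10.716² + 3 = 114.83 + 3 = 117.8.
Round up.

n = 118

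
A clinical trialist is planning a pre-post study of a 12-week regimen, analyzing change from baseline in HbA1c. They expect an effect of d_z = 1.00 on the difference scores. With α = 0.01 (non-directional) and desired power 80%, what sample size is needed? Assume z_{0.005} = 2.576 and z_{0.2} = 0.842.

For a paired (one-sample on differences) test: n = ((z_{α/2} + z_β) / d)².
z_{α/2} + z_β = 2.576 + 0.842 = 3.418.
n = (3.418 / 1.00)² = 3.418² = 11.68.
Round up.

n = 12 pairs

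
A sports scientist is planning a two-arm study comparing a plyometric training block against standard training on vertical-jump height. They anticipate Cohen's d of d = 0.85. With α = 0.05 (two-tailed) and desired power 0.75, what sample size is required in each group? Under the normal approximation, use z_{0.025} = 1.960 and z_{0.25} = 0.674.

n = 20 per group

For two independent groups with equal n: n = 2·((z_{α/2} + z_β) / d)².
z_{α/2} + z_β = 1.960 + 0.674 = 2.634.
n = 2 × (2.634 / 0.85)² = 2 × 3.099² = 2 × 9.60 = 19.2.
Round up to the next whole participant.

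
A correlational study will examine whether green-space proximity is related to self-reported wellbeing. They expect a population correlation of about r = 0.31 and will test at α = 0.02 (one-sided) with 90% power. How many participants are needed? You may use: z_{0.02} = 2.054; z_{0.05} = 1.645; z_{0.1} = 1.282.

n = 112

Fisher's z: C = ½·ln((1+r)/(1−r)) = ½·ln(1.8986) = 0.3205.
n = ((z_{α} + z_β)/C)² + 3.
(2.054 + 1.282) / 0.3205 = 3.336 / 0.3205 = 10.409.
n = 10.409² + 3 = 108.34 + 3 = 111.3.
Round up.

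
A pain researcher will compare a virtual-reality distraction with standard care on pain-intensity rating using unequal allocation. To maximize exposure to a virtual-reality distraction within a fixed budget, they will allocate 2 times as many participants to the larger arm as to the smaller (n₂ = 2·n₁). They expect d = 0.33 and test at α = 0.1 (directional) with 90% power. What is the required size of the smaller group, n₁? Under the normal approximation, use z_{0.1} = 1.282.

With allocation ratio k = n₂/n₁ = 2, Var(x̄₁−x̄₂) = σ²(1/n₁ + 1/(k·n₁)) = σ²·(k+1)/(k·n₁).
So n₁ = (1 + 1/k)·((z_{α} + z_β)/d)² = 1.500 × (2.564/0.33)².
n₁ = 1.500 × 60.37 = 90.6.
Round up: n₁ = 91, giving n₂ = 2 × 91 = 182.

n₁ = 91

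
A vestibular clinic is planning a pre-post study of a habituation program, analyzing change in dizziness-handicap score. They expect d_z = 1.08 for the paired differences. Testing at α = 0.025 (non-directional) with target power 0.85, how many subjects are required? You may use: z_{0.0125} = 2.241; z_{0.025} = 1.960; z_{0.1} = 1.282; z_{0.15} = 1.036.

For a paired (one-sample on differences) test: n = ((z_{α/2} + z_β) / d)².
z_{α/2} + z_β = 2.241 + 1.036 = 3.277.
n = (3.277 / 1.08)² = 3.034² = 9.21.
Round up.

n = 10 pairs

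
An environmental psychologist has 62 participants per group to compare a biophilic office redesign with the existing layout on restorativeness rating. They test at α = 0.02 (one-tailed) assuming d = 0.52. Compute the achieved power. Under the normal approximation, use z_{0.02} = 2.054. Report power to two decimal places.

For two equal groups, power = Φ(d·√(n/2) − z_{α}).
d·√(n/2) = 0.52 × √(62/2) = 0.52 × 5.568 = 2.895.
z_β = 2.895 − 2.054 = 0.841.
Power = Φ(0.841) = 0.800.

power ≈ 0.80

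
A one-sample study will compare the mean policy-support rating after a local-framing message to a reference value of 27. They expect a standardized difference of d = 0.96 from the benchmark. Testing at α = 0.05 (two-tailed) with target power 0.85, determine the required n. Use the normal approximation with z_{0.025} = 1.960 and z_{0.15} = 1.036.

n = 10

For a one-sample test: n = ((z_{α/2} + z_β) / d)².
z_{α/2} + z_β = 1.960 + 1.036 = 2.996.
n = (2.996 / 0.96)² = 3.121² = 9.74.
Round up.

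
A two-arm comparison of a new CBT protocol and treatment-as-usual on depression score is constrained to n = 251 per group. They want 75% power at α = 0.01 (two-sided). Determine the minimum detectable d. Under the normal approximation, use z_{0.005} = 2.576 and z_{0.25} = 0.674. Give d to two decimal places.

d_min ≈ 0.29

For two independent groups of n = 251 each: d_min = (z_{α/2} + z_β)·√(2/n).
z-sum = 2.576 + 0.674 = 3.250.
d_min = 3.250 × √(2/251) = 3.250 × 0.0893 = 0.290.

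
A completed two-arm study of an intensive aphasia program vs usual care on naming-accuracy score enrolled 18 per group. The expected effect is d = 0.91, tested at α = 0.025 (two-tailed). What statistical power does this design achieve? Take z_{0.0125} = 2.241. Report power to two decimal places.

power ≈ 0.69

For two equal groups, power = Φ(d·√(n/2) − z_{α/2}).
d·√(n/2) = 0.91 × √(18/2) = 0.91 × 3.000 = 2.730.
z_β = 2.730 − 2.241 = 0.489.
Power = Φ(0.489) = 0.688.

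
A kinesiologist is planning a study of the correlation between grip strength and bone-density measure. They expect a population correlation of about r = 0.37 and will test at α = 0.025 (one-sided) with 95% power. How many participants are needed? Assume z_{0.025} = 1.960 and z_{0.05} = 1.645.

n = 90

Fisher's z: C = ½·ln((1+r)/(1−r)) = ½·ln(2.1746) = 0.3884.
n = ((z_{α} + z_β)/C)² + 3.
(1.960 + 1.645) / 0.3884 = 3.605 / 0.3884 = 9.282.
n = 9.282² + 3 = 86.15 + 3 = 89.1.
Round up.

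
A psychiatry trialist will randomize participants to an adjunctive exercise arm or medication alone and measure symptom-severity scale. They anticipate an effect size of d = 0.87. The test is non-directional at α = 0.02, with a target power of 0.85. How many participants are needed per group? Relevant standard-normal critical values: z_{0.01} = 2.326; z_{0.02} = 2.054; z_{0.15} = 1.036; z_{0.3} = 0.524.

n = 30 per group

For two independent groups with equal n: n = 2·((z_{α/2} + z_β) / d)².
z_{α/2} + z_β = 2.326 + 1.036 = 3.362.
n = 2 × (3.362 / 0.87)² = 2 × 3.864² = 2 × 14.93 = 29.9.
Round up to the next whole participant.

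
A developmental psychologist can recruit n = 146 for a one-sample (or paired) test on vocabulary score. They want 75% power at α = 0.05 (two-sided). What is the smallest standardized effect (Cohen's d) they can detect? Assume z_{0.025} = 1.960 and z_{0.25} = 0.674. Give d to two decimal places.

d_min ≈ 0.22

For a single sample (or paired design) of n = 146: d_min = (z_{α/2} + z_β)/√n.
z-sum = 1.960 + 0.674 = 2.634.
d_min = 2.634 / √146 = 2.634 / 12.083 = 0.218.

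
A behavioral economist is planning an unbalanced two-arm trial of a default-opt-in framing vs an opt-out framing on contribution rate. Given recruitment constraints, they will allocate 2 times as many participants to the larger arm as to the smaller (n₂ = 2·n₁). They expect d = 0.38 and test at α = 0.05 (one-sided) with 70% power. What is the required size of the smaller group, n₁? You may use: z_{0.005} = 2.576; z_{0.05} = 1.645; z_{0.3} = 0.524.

n₁ = 49

With allocation ratio k = n₂/n₁ = 2, Var(x̄₁−x̄₂) = σ²(1/n₁ + 1/(k·n₁)) = σ²·(k+1)/(k·n₁).
So n₁ = (1 + 1/k)·((z_{α} + z_β)/d)² = 1.500 × (2.169/0.38)².
n₁ = 1.500 × 32.58 = 48.9.
Round up: n₁ = 49, giving n₂ = 2 × 49 = 98.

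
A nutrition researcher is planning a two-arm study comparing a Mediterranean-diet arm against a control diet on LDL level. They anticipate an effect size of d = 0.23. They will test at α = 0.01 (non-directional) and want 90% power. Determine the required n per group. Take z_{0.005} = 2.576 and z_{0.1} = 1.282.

n = 563 per group

For two independent groups with equal n: n = 2·((z_{α/2} + z_β) / d)².
z_{α/2} + z_β = 2.576 + 1.282 = 3.858.
n = 2 × (3.858 / 0.23)² = 2 × 16.774² = 2 × 281.36 = 562.7.
Round up to the next whole participant.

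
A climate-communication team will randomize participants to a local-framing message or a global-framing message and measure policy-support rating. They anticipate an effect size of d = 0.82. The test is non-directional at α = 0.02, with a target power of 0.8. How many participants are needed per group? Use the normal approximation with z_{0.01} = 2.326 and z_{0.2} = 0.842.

For two independent groups with equal n: n = 2·((z_{α/2} + z_β) / d)².
z_{α/2} + z_β = 2.326 + 0.842 = 3.168.
n = 2 × (3.168 / 0.82)² = 2 × 3.863² = 2 × 14.93 = 29.9.
Round up to the next whole participant.

n = 30 per group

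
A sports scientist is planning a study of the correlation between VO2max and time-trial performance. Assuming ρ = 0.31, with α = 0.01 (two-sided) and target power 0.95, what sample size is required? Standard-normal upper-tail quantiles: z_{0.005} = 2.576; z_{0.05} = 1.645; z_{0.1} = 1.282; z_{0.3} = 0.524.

n = 177

Fisher's z: C = ½·ln((1+r)/(1−r)) = ½·ln(1.8986) = 0.3205.
n = ((z_{α/2} + z_β)/C)² + 3.
(2.576 + 1.645) / 0.3205 = 4.221 / 0.3205 = 13.170.
n = 13.170² + 3 = 173.45 + 3 = 176.5.
Round up.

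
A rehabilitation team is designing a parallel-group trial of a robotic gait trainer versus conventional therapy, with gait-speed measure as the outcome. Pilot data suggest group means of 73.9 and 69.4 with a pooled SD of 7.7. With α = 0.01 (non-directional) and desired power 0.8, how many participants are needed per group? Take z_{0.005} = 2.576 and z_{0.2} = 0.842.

Cohen's d = |M₁ − M₂| / SD_pooled = |73.9 − 69.4| / 7.7 = 4.5 / 7.7 = 0.584.
For two independent groups with equal n: n = 2·((z_{α/2} + z_β) / d)².
z_{α/2} + z_β = 2.576 + 0.842 = 3.418.
n = 2 × (3.418 / 0.584)² = 2 × 5.853² = 2 × 34.25 = 68.5.
Round up to the next whole participant.

n = 69 per group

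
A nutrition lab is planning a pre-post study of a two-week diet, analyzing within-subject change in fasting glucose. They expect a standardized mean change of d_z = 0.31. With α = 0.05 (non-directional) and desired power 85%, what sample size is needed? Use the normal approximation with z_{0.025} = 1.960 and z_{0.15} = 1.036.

n = 94 pairs

For a paired (one-sample on differences) test: n = ((z_{α/2} + z_β) / d)².
z_{α/2} + z_β = 1.960 + 1.036 = 2.996.
n = (2.996 / 0.31)² = 9.665² = 93.40.
Round up.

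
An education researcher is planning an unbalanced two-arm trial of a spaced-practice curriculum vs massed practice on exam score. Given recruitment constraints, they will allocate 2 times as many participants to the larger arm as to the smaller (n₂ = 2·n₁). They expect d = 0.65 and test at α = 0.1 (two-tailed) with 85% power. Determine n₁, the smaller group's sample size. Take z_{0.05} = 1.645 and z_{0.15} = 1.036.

With allocation ratio k = n₂/n₁ = 2, Var(x̄₁−x̄₂) = σ²(1/n₁ + 1/(k·n₁)) = σ²·(k+1)/(k·n₁).
So n₁ = (1 + 1/k)·((z_{α/2} + z_β)/d)² = 1.500 × (2.681/0.65)².
n₁ = 1.500 × 17.01 = 25.5.
Round up: n₁ = 26, giving n₂ = 2 × 26 = 52.

n₁ = 26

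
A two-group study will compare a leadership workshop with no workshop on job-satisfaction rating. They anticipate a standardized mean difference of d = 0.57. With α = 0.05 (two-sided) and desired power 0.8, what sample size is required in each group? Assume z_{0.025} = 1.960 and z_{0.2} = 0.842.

For two independent groups with equal n: n = 2·((z_{α/2} + z_β) / d)².
z_{α/2} + z_β = 1.960 + 0.842 = 2.802.
n = 2 × (2.802 / 0.57)² = 2 × 4.916² = 2 × 24.16 = 48.3.
Round up to the next whole participant.

n = 49 per group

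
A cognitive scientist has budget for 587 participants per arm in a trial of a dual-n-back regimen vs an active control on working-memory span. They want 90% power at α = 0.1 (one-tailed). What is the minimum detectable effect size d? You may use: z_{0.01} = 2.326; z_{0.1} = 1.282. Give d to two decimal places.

For two independent groups of n = 587 each: d_min = (z_{α} + z_β)·√(2/n).
z-sum = 1.282 + 1.282 = 2.564.
d_min = 2.564 × √(2/587) = 2.564 × 0.0584 = 0.150.

d_min ≈ 0.15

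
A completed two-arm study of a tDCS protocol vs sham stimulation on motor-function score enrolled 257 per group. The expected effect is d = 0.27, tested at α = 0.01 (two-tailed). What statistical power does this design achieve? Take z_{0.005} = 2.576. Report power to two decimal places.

power ≈ 0.69

For two equal groups, power = Φ(d·√(n/2) − z_{α/2}).
d·√(n/2) = 0.27 × √(257/2) = 0.27 × 11.336 = 3.061.
z_β = 3.061 − 2.576 = 0.485.
Power = Φ(0.485) = 0.686.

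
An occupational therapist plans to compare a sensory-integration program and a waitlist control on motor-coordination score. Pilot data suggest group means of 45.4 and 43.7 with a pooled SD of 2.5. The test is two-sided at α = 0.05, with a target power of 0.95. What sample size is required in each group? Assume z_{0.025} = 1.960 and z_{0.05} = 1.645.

n = 57 per group

Cohen's d = |M₁ − M₂| / SD_pooled = |45.4 − 43.7| / 2.5 = 1.7 / 2.5 = 0.680.
For two independent groups with equal n: n = 2·((z_{α/2} + z_β) / d)².
z_{α/2} + z_β = 1.960 + 1.645 = 3.605.
n = 2 × (3.605 / 0.680)² = 2 × 5.301² = 2 × 28.11 = 56.2.
Round up to the next whole participant.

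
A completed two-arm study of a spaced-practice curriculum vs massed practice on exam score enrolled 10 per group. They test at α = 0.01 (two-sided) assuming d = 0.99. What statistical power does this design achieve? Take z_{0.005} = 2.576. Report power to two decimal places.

For two equal groups, power = Φ(d·√(n/2) − z_{α/2}).
d·√(n/2) = 0.99 × √(10/2) = 0.99 × 2.236 = 2.214.
z_β = 2.214 − 2.576 = -0.362.
Power = Φ(-0.362) = 0.359.

power ≈ 0.36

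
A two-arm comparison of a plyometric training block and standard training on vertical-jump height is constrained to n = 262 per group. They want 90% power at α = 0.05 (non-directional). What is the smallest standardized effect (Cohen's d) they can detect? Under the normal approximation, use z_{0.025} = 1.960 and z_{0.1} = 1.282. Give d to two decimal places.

d_min ≈ 0.28

For two independent groups of n = 262 each: d_min = (z_{α/2} + z_β)·√(2/n).
z-sum = 1.960 + 1.282 = 3.242.
d_min = 3.242 × √(2/262) = 3.242 × 0.0874 = 0.283.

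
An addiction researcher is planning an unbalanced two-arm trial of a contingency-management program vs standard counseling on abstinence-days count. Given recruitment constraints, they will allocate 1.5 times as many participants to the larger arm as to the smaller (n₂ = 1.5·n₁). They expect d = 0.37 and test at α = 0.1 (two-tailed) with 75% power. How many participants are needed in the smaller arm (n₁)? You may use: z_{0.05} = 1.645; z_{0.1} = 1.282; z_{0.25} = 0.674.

With allocation ratio k = n₂/n₁ = 1.5, Var(x̄₁−x̄₂) = σ²(1/n₁ + 1/(k·n₁)) = σ²·(k+1)/(k·n₁).
So n₁ = (1 + 1/k)·((z_{α/2} + z_β)/d)² = 1.667 × (2.319/0.37)².
n₁ = 1.667 × 39.28 = 65.5.
Round up: n₁ = 66, giving n₂ = 1.5 × 66 = 99.

n₁ = 66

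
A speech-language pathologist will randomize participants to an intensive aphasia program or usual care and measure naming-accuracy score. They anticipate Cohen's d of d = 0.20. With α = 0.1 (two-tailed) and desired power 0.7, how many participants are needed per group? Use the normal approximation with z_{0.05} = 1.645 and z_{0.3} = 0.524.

For two independent groups with equal n: n = 2·((z_{α/2} + z_β) / d)².
z_{α/2} + z_β = 1.645 + 0.524 = 2.169.
n = 2 × (2.169 / 0.20)² = 2 × 10.845² = 2 × 117.61 = 235.2.
Round up to the next whole participant.

n = 236 per group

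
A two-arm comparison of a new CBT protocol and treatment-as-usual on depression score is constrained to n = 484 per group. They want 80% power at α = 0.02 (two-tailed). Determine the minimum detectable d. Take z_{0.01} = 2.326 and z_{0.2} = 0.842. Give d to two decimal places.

For two independent groups of n = 484 each: d_min = (z_{α/2} + z_β)·√(2/n).
z-sum = 2.326 + 0.842 = 3.168.
d_min = 3.168 × √(2/484) = 3.168 × 0.0643 = 0.204.

d_min ≈ 0.20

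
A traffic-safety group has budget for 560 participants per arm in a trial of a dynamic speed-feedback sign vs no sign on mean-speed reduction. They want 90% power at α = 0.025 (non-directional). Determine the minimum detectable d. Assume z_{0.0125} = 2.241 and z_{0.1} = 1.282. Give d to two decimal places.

d_min ≈ 0.21

For two independent groups of n = 560 each: d_min = (z_{α/2} + z_β)·√(2/n).
z-sum = 2.241 + 1.282 = 3.523.
d_min = 3.523 × √(2/560) = 3.523 × 0.0598 = 0.211.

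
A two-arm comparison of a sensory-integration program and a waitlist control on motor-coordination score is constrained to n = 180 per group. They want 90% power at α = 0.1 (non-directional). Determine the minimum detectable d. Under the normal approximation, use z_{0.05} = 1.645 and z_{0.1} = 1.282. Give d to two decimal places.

d_min ≈ 0.31

For two independent groups of n = 180 each: d_min = (z_{α/2} + z_β)·√(2/n).
z-sum = 1.645 + 1.282 = 2.927.
d_min = 2.927 × √(2/180) = 2.927 × 0.1054 = 0.309.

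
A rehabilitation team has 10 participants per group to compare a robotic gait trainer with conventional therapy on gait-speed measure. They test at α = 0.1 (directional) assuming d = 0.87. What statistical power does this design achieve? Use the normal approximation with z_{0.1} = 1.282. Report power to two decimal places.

power ≈ 0.75

For two equal groups, power = Φ(d·√(n/2) − z_{α}).
d·√(n/2) = 0.87 × √(10/2) = 0.87 × 2.236 = 1.945.
z_β = 1.945 − 1.282 = 0.663.
Power = Φ(0.663) = 0.746.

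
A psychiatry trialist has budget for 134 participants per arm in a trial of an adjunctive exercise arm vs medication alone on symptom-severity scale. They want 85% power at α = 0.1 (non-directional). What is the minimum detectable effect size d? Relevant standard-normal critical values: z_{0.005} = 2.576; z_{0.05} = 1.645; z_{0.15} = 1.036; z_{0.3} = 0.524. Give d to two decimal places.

For two independent groups of n = 134 each: d_min = (z_{α/2} + z_β)·√(2/n).
z-sum = 1.645 + 1.036 = 2.681.
d_min = 2.681 × √(2/134) = 2.681 × 0.1222 = 0.328.

d_min ≈ 0.33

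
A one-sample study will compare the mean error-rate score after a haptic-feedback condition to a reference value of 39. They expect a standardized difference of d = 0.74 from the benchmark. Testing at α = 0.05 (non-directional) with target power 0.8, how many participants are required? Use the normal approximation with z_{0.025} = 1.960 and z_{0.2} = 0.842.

For a one-sample test: n = ((z_{α/2} + z_β) / d)².
z_{α/2} + z_β = 1.960 + 0.842 = 2.802.
n = (2.802 / 0.74)² = 3.786² = 14.34.
Round up.

n = 15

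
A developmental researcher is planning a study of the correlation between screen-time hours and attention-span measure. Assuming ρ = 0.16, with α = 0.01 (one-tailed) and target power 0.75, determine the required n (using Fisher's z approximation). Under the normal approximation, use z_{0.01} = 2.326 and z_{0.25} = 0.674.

Fisher's z: C = ½·ln((1+r)/(1−r)) = ½·ln(1.3810) = 0.1614.
n = ((z_{α} + z_β)/C)² + 3.
(2.326 + 0.674) / 0.1614 = 3.000 / 0.1614 = 18.587.
n = 18.587² + 3 = 345.49 + 3 = 348.5.
Round up.

n = 349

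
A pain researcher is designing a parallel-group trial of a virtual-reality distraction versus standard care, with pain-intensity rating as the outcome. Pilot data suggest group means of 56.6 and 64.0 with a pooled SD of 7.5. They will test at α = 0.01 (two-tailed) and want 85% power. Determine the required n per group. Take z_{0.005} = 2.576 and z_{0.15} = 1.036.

n = 27 per group

Cohen's d = |M₁ − M₂| / SD_pooled = |56.6 − 64.0| / 7.5 = 7.4 / 7.5 = 0.987.
For two independent groups with equal n: n = 2·((z_{α/2} + z_β) / d)².
z_{α/2} + z_β = 2.576 + 1.036 = 3.612.
n = 2 × (3.612 / 0.987)² = 2 × 3.660² = 2 × 13.39 = 26.8.
Round up to the next whole participant.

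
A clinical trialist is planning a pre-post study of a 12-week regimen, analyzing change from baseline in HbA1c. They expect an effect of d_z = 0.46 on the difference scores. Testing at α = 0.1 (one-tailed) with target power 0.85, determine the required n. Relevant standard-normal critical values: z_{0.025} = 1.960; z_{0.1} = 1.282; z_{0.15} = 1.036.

For a paired (one-sample on differences) test: n = ((z_{α} + z_β) / d)².
z_{α} + z_β = 1.282 + 1.036 = 2.318.
n = (2.318 / 0.46)² = 5.039² = 25.39.
Round up.

n = 26 pairs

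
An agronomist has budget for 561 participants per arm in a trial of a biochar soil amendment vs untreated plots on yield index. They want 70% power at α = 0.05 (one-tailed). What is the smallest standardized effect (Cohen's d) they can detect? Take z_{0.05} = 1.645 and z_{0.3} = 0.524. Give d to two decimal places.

d_min ≈ 0.13

For two independent groups of n = 561 each: d_min = (z_{α} + z_β)·√(2/n).
z-sum = 1.645 + 0.524 = 2.169.
d_min = 2.169 × √(2/561) = 2.169 × 0.0597 = 0.130.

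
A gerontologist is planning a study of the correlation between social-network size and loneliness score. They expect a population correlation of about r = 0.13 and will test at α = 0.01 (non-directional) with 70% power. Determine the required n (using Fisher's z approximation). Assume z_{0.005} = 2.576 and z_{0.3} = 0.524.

n = 566

Fisher's z: C = ½·ln((1+r)/(1−r)) = ½·ln(1.2989) = 0.1307.
n = ((z_{α/2} + z_β)/C)² + 3.
(2.576 + 0.524) / 0.1307 = 3.100 / 0.1307 = 23.718.
n = 23.718² + 3 = 562.56 + 3 = 565.6.
Round up.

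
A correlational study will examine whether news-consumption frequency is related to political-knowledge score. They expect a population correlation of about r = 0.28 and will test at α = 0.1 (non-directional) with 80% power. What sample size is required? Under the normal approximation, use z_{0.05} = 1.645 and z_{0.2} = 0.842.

n = 78

Fisher's z: C = ½·ln((1+r)/(1−r)) = ½·ln(1.7778) = 0.2877.
n = ((z_{α/2} + z_β)/C)² + 3.
(1.645 + 0.842) / 0.2877 = 2.487 / 0.2877 = 8.644.
n = 8.644² + 3 = 74.73 + 3 = 77.7.
Round up.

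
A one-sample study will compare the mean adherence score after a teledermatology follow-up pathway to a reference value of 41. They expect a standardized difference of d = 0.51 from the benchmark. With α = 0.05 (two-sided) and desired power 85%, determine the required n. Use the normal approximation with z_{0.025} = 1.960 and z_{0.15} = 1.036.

n = 35

For a one-sample test: n = ((z_{α/2} + z_β) / d)².
z_{α/2} + z_β = 1.960 + 1.036 = 2.996.
n = (2.996 / 0.51)² = 5.875² = 34.51.
Round up.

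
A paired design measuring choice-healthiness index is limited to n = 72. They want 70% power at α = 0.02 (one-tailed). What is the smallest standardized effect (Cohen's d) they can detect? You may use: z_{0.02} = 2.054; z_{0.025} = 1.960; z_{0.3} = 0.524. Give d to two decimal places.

d_min ≈ 0.30

For a single sample (or paired design) of n = 72: d_min = (z_{α} + z_β)/√n.
z-sum = 2.054 + 0.524 = 2.578.
d_min = 2.578 / √72 = 2.578 / 8.485 = 0.304.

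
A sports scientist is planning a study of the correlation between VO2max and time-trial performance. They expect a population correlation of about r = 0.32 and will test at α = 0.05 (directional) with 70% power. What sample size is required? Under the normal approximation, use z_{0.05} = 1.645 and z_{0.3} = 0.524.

n = 46

Fisher's z: C = ½·ln((1+r)/(1−r)) = ½·ln(1.9412) = 0.3316.
n = ((z_{α} + z_β)/C)² + 3.
(1.645 + 0.524) / 0.3316 = 2.169 / 0.3316 = 6.541.
n = 6.541² + 3 = 42.78 + 3 = 45.8.
Round up.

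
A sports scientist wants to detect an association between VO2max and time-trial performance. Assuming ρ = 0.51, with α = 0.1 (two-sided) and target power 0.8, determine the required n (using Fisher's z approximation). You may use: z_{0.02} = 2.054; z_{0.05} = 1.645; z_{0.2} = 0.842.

Fisher's z: C = ½·ln((1+r)/(1−r)) = ½·ln(3.0816) = 0.5627.
n = ((z_{α/2} + z_β)/C)² + 3.
(1.645 + 0.842) / 0.5627 = 2.487 / 0.5627 = 4.420.
n = 4.420² + 3 = 19.53 + 3 = 22.5.
Round up.

n = 23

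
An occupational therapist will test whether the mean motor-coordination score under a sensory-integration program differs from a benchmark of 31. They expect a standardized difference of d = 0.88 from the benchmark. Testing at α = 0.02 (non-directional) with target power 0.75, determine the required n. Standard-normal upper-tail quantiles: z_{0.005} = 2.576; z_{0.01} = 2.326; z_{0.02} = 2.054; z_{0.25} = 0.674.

For a one-sample test: n = ((z_{α/2} + z_β) / d)².
z_{α/2} + z_β = 2.326 + 0.674 = 3.000.
n = (3.000 / 0.88)² = 3.409² = 11.62.
Round up.

n = 12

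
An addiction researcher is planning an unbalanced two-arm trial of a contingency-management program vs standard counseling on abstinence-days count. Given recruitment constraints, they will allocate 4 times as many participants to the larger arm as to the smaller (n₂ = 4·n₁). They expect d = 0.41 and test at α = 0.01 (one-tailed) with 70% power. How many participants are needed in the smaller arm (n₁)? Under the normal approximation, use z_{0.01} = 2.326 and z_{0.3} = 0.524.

With allocation ratio k = n₂/n₁ = 4, Var(x̄₁−x̄₂) = σ²(1/n₁ + 1/(k·n₁)) = σ²·(k+1)/(k·n₁).
So n₁ = (1 + 1/k)·((z_{α} + z_β)/d)² = 1.250 × (2.850/0.41)².
n₁ = 1.250 × 48.32 = 60.4.
Round up: n₁ = 61, giving n₂ = 4 × 61 = 244.

n₁ = 61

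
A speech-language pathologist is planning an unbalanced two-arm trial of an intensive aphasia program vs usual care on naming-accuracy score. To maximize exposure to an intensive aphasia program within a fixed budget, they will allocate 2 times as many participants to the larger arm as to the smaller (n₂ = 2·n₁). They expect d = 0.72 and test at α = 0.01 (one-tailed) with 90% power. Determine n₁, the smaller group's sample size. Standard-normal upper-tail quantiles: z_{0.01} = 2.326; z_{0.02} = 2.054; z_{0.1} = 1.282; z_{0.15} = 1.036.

n₁ = 38

With allocation ratio k = n₂/n₁ = 2, Var(x̄₁−x̄₂) = σ²(1/n₁ + 1/(k·n₁)) = σ²·(k+1)/(k·n₁).
So n₁ = (1 + 1/k)·((z_{α} + z_β)/d)² = 1.500 × (3.608/0.72)².
n₁ = 1.500 × 25.11 = 37.7.
Round up: n₁ = 38, giving n₂ = 2 × 38 = 76.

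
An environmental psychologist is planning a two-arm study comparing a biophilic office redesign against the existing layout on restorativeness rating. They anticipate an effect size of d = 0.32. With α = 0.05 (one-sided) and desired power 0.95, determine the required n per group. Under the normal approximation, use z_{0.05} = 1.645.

n = 212 per group

For two independent groups with equal n: n = 2·((z_{α} + z_β) / d)².
z_{α} + z_β = 1.645 + 1.645 = 3.290.
n = 2 × (3.290 / 0.32)² = 2 × 10.281² = 2 × 105.70 = 211.4.
Round up to the next whole participant.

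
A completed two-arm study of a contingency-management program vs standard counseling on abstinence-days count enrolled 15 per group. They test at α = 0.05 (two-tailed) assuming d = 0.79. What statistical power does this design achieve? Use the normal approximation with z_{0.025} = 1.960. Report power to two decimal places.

power ≈ 0.58

For two equal groups, power = Φ(d·√(n/2) − z_{α/2}).
d·√(n/2) = 0.79 × √(15/2) = 0.79 × 2.739 = 2.164.
z_β = 2.164 − 1.960 = 0.204.
Power = Φ(0.204) = 0.581.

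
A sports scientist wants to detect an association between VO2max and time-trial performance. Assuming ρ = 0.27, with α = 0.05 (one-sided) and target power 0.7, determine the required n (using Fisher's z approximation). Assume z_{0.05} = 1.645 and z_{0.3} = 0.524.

Fisher's z: C = ½·ln((1+r)/(1−r)) = ½·ln(1.7397) = 0.2769.
n = ((z_{α} + z_β)/C)² + 3.
(1.645 + 0.524) / 0.2769 = 2.169 / 0.2769 = 7.833.
n = 7.833² + 3 = 61.36 + 3 = 64.4.
Round up.

n = 65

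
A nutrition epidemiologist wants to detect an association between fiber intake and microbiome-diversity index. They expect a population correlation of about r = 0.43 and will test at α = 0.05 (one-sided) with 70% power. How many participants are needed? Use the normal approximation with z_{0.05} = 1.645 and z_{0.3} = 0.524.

Fisher's z: C = ½·ln((1+r)/(1−r)) = ½·ln(2.5088) = 0.4599.
n = ((z_{α} + z_β)/C)² + 3.
(1.645 + 0.524) / 0.4599 = 2.169 / 0.4599 = 4.716.
n = 4.716² + 3 = 22.24 + 3 = 25.2.
Round up.

n = 26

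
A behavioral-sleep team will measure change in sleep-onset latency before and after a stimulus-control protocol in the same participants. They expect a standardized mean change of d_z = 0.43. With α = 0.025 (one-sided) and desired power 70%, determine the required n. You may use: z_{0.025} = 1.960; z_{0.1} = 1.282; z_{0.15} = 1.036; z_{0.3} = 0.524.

For a paired (one-sample on differences) test: n = ((z_{α} + z_β) / d)².
z_{α} + z_β = 1.960 + 0.524 = 2.484.
n = (2.484 / 0.43)² = 5.777² = 33.37.
Round up.

n = 34 pairs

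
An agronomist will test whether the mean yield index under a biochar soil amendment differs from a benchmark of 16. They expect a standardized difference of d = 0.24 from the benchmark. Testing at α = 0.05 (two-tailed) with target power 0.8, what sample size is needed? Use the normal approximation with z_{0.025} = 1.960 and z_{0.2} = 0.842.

n = 137

For a one-sample test: n = ((z_{α/2} + z_β) / d)².
z_{α/2} + z_β = 1.960 + 0.842 = 2.802.
n = (2.802 / 0.24)² = 11.675² = 136.31.
Round up.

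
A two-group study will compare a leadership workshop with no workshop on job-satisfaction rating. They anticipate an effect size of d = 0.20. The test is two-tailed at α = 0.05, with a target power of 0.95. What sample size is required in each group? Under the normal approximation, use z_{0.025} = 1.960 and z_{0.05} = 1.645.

For two independent groups with equal n: n = 2·((z_{α/2} + z_β) / d)².
z_{α/2} + z_β = 1.960 + 1.645 = 3.605.
n = 2 × (3.605 / 0.20)² = 2 × 18.025² = 2 × 324.90 = 649.8.
Round up to the next whole participant.

n = 650 per group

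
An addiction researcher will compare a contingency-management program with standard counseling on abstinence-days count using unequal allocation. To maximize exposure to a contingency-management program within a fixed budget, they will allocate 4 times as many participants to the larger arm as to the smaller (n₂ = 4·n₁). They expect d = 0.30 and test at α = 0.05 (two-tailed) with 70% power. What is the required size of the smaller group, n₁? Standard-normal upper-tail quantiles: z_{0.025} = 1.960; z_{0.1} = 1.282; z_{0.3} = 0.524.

With allocation ratio k = n₂/n₁ = 4, Var(x̄₁−x̄₂) = σ²(1/n₁ + 1/(k·n₁)) = σ²·(k+1)/(k·n₁).
So n₁ = (1 + 1/k)·((z_{α/2} + z_β)/d)² = 1.250 × (2.484/0.30)².
n₁ = 1.250 × 68.56 = 85.7.
Round up: n₁ = 86, giving n₂ = 4 × 86 = 344.

n₁ = 86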